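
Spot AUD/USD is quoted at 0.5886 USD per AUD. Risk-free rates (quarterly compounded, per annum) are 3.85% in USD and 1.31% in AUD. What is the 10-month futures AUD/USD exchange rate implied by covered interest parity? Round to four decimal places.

By covered interest parity, F = S · (1+r_USD/4)^(4T) / (1+r_AUD/4)^(4T)
= 0.5886 × 1.032445 / 1.010958 = 0.5886 × 1.021254
F = 0.6011 USD per AUD

0.6011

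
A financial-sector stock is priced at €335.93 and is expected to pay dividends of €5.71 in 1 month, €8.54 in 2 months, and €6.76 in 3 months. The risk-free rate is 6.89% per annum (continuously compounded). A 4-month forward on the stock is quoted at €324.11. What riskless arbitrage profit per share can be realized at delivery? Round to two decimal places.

PV(dividends) I = 5.71·e^(−0.0689·1/12) + 8.54·e^(−0.0689·2/12) + 6.76·e^(−0.0689·3/12) = 20.7644
Fair forward F* = (S − I)·e^(rT) = (335.93 − 20.7644)·e^0.022967 = 315.1656 × 1.023233 = 322.4878
Market €324.11 > fair 322.4878: forward overpriced → cash-and-carry (borrow at r, buy the stock and collect the dividends, short the forward).
Profit at T = |F_mkt − F*| = |324.11 − 322.4878| = €1.62 per share

€1.62 per share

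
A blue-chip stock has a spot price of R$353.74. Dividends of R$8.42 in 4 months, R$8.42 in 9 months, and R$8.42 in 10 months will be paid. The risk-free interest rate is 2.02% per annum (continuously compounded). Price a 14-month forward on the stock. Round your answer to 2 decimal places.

R$336.64

PV(dividends) I = 8.42·e^(−0.0202·4/12) + 8.42·e^(−0.0202·9/12) + 8.42·e^(−0.0202·10/12)
I = 8.3635 + 8.2934 + 8.2794 = 24.9363
F = (S − I)·e^(rT) = (353.74 − 24.9363) · e^(0.0202·14/12)
= 328.8037 · e^0.023567 = 328.8037 × 1.023847 = R$336.64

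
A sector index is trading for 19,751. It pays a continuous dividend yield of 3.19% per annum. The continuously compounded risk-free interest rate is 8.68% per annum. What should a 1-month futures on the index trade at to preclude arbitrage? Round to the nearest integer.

19,842

F = S·e^((r − q)T) = 19751 · e^((0.0868 − 0.0319) × 1/12)
= 19751 · e^0.004575 = 19751 × 1.004585
F = 19,842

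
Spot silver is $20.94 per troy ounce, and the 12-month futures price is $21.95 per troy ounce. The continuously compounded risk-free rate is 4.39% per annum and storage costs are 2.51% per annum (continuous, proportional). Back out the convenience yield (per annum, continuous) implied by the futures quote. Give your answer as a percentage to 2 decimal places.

2.19%

F = S·e^((r+u−y)T) ⇒ (r+u−y) = ln(F/S)/T
ln(21.95/20.94) = 0.047106; /T ⇒ 0.047106
y = r + u − ln(F/S)/T = 0.0439 + 0.0251 − 0.047106 = 0.021894
y = 2.19%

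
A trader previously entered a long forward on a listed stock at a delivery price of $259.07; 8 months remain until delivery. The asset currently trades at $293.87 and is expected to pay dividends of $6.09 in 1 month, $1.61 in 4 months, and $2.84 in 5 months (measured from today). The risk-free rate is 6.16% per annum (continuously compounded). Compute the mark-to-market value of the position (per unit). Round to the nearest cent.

PV(remaining dividends) I = 6.09·e^(−0.0616·1/12) + 1.61·e^(−0.0616·4/12) + 2.84·e^(−0.0616·5/12) = 10.4041
Current forward F = (S − I)·e^(rT) = (293.87 − 10.4041)·e^(0.0616·8/12) = 283.4659 × 1.041922 = 295.3494
Value (long) = (F − K)·e^(−rT) = (295.3494 − 259.07) × 0.959765 = 34.8197
Value = $34.82

$34.82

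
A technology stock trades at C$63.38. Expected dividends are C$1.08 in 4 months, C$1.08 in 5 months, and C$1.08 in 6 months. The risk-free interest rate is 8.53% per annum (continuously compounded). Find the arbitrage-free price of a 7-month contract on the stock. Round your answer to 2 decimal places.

C$63.33

PV(dividends) I = 1.08·e^(−0.0853·4/12) + 1.08·e^(−0.0853·5/12) + 1.08·e^(−0.0853·6/12)
I = 1.0497 + 1.0423 + 1.0349 = 3.1269
F = (S − I)·e^(rT) = (63.38 − 3.1269) · e^(0.0853·7/12)
= 60.2531 · e^0.049758 = 60.2531 × 1.051017 = C$63.33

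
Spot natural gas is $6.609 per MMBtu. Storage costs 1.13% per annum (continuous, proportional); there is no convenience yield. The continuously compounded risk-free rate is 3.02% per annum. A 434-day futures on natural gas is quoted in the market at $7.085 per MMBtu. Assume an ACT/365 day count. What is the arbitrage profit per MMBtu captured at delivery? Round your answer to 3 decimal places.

Fair futures: F* = S·e^(carry·T), with carry = (r + u) = 0.0302 + 0.0113 = 0.0415
F* = 6.609 · e^(0.0415 × 434/365) = 6.609 · e^0.049345 = 6.609 × 1.050583 = $6.9433
Market $7.085 > fair $6.9433: forward overpriced → cash-and-carry (buy spot, short the forward).
At maturity, profit = |F_mkt − F*| = |7.085 − 6.9433| = $0.142 per MMBtu

$0.142 per MMBtu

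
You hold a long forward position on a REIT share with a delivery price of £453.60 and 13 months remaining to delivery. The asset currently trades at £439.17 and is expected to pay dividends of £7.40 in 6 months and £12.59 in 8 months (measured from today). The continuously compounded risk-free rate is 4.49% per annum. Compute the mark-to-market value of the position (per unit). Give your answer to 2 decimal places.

-£12.35

PV(remaining dividends) I = 7.40·e^(−0.0449·6/12) + 12.59·e^(−0.0449·8/12) = 19.4544
Current forward F = (S − I)·e^(rT) = (439.17 − 19.4544)·e^(0.0449·13/12) = 419.7156 × 1.049844 = 440.6359
Value (long) = (F − K)·e^(−rT) = (440.6359 − 453.60) × 0.952522 = -12.3486
Value = -£12.35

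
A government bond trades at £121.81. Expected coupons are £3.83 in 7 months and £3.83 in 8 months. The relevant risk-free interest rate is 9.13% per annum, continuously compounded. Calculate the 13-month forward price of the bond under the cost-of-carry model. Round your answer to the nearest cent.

PV(coupons) I = 3.83·e^(−0.0913·7/12) + 3.83·e^(−0.0913·8/12)
I = 3.6314 + 3.6038 = 7.2352
F = (S − I)·e^(rT) = (121.81 − 7.2352) · e^(0.0913·13/12)
= 114.5748 · e^0.098908 = 114.5748 × 1.103965 = £126.49

£126.49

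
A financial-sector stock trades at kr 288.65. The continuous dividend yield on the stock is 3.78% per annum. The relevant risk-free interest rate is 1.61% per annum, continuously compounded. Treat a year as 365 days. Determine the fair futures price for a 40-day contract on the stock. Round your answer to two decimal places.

F = S·e^((r − q)T) = 288.65 · e^((0.0161 − 0.0378) × 40/365)
= 288.65 · e^-0.002378 = 288.65 × 0.997625
F = kr 287.96

kr 287.96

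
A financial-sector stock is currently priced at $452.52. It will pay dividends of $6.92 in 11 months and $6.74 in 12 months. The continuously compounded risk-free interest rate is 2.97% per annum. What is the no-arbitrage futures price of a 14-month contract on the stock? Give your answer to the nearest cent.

$454.73

PV(dividends) I = 6.92·e^(−0.0297·11/12) + 6.74·e^(−0.0297·12/12)
I = 6.7341 + 6.5428 = 13.2769
F = (S − I)·e^(rT) = (452.52 − 13.2769) · e^(0.0297·14/12)
= 439.2431 · e^0.034650 = 439.2431 × 1.035257 = $454.73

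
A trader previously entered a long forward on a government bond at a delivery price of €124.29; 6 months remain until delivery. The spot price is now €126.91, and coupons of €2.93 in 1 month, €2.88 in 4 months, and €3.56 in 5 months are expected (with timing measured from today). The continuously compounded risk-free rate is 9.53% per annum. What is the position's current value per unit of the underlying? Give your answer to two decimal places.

PV(remaining coupons) I = 2.93·e^(−0.0953·1/12) + 2.88·e^(−0.0953·4/12) + 3.56·e^(−0.0953·5/12) = 9.1182
Current forward F = (S − I)·e^(rT) = (126.91 − 9.1182)·e^(0.0953·6/12) = 117.7918 × 1.048804 = 123.5405
Value (long) = (F − K)·e^(−rT) = (123.5405 − 124.29) × 0.953467 = -0.7146
Value = -€0.71

-€0.71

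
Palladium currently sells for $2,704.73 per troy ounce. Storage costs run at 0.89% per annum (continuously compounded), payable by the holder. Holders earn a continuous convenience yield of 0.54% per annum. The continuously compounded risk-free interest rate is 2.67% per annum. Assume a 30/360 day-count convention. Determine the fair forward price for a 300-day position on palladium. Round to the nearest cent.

Net carry = r + u − y = 0.0267 + 0.0089 − 0.0054 = 0.0302
F = S·e^((r+u−y)T) = 2704.73 · e^(0.0302 × 300/360) = 2704.73 · e^0.02516667
= 2704.73 × 1.02548602 = $2,773.66 per troy ounce

$2,773.66 per troy ounce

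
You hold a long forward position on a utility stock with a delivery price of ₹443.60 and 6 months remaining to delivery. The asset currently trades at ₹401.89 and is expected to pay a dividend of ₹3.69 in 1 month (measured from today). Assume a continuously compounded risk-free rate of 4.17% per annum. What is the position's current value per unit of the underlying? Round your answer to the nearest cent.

-₹36.23

PV(remaining dividends) I = 3.69·e^(−0.0417·1/12) = 3.6772
Current forward F = (S − I)·e^(rT) = (401.89 − 3.6772)·e^(0.0417·6/12) = 398.2128 × 1.021069 = 406.6027
Value (long) = (F − K)·e^(−rT) = (406.6027 − 443.60) × 0.979366 = -36.2339
Value = -₹36.23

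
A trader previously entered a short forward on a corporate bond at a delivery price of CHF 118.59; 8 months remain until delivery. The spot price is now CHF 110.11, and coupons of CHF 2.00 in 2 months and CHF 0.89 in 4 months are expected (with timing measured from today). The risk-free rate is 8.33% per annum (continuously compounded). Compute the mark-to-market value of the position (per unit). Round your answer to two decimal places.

PV(remaining coupons) I = 2.00·e^(−0.0833·2/12) + 0.89·e^(−0.0833·4/12) = 2.8381
Current forward F = (S − I)·e^(rT) = (110.11 − 2.8381)·e^(0.0833·8/12) = 107.2719 × 1.057104 = 113.3976
Value (long) = (F − K)·e^(−rT) = (113.3976 − 118.59) × 0.945980 = -4.9119
Short position value = −(long value) = CHF 4.91

CHF 4.91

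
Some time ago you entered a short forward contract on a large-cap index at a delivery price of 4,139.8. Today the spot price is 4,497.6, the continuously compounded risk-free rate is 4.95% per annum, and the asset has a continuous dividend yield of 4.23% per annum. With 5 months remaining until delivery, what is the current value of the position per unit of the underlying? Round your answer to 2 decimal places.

Current fair forward for the remaining 5 months: F = S·e^((r − q)·T), (r − q) = 0.0495 − 0.0423 = 0.0072
F = 4497.6 · e^(0.0072 × 5/12) = 4497.6 × 1.00300450 = 4511.1130
Value of long forward = (F − K)·e^(−rT) = (4511.1130 − 4139.8) · e^(−0.0495·5/12)
= 371.3130 × 0.97958624 = 363.73
Short position value = −(long value) = -363.73

-363.73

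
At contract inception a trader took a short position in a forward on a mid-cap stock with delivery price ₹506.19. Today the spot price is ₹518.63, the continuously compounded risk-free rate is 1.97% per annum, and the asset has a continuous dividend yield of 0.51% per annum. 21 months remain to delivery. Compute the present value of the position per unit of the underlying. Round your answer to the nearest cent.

-₹24.99

Current fair forward for the remaining 21 months: F = S·e^((r − q)·T), (r − q) = 0.0197 − 0.0051 = 0.0146
F = 518.63 · e^(0.0146 × 21/12) = 518.63 × 1.025879 = 532.0516
Value of long forward = (F − K)·e^(−rT) = (532.0516 − 506.19) · e^(−0.0197·21/12)
= 25.8616 × 0.966112 = 24.99
Short position value = −(long value) = -₹24.99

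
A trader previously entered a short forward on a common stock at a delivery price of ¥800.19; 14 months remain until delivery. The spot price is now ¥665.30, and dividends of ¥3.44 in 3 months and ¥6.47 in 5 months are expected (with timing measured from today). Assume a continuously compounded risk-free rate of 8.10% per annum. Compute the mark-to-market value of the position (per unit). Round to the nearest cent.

¥72.36

PV(remaining dividends) I = 3.44·e^(−0.0810·3/12) + 6.47·e^(−0.0810·5/12) = 9.6263
Current forward F = (S − I)·e^(rT) = (665.30 − 9.6263)·e^(0.0810·14/12) = 655.6737 × 1.099109 = 720.6569
Value (long) = (F − K)·e^(−rT) = (720.6569 − 800.19) × 0.909828 = -72.3614
Short position value = −(long value) = ¥72.36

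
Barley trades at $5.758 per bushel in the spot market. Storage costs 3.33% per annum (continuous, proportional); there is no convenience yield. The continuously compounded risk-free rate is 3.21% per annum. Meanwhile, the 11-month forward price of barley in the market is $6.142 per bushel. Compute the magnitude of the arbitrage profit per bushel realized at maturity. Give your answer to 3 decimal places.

$0.028 per bushel

Fair forward: F* = S·e^(carry·T), with carry = (r + u) = 0.0321 + 0.0333 = 0.0654
F* = 5.758 · e^(0.0654 × 11/12) = 5.758 · e^0.059950 = 5.758 × 1.061783 = $6.1137
Market $6.142 > fair $6.1137: forward overpriced → cash-and-carry (buy spot, short the forward).
At maturity, profit = |F_mkt − F*| = |6.142 − 6.1137| = $0.028 per bushel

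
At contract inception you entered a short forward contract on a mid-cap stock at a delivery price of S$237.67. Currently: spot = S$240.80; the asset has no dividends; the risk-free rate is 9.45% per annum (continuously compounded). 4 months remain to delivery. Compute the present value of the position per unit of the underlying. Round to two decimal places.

-S$10.50

Current fair forward for the remaining 4 months: F = S·e^(r·T), r = 0.0945
F = 240.80 · e^(0.0945 × 4/12) = 240.80 × 1.032001 = 248.5058
Value of long forward = (F − K)·e^(−rT) = (248.5058 − 237.67) · e^(−0.0945·4/12)
= 10.8358 × 0.968991 = 10.50
Short position value = −(long value) = -S$10.50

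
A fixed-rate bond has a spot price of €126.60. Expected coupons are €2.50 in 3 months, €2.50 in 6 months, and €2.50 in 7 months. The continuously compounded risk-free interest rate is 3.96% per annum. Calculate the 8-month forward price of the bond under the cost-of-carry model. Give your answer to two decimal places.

PV(coupons) I = 2.50·e^(−0.0396·3/12) + 2.50·e^(−0.0396·6/12) + 2.50·e^(−0.0396·7/12)
I = 2.4754 + 2.4510 + 2.4429 = 7.3693
F = (S − I)·e^(rT) = (126.60 − 7.3693) · e^(0.0396·8/12)
= 119.2307 · e^0.026400 = 119.2307 × 1.026752 = €122.42

€122.42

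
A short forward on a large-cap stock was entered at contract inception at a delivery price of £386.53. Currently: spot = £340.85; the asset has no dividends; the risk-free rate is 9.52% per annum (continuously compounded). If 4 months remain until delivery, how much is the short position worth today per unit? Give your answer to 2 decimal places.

£33.61

Current fair forward for the remaining 4 months: F = S·e^(r·T), r = 0.0952
F = 340.85 · e^(0.0952 × 4/12) = 340.85 × 1.032242 = 351.8397
Value of long forward = (F − K)·e^(−rT) = (351.8397 − 386.53) · e^(−0.0952·4/12)
= -34.6903 × 0.968765 = -33.61
Short position value = −(long value) = £33.61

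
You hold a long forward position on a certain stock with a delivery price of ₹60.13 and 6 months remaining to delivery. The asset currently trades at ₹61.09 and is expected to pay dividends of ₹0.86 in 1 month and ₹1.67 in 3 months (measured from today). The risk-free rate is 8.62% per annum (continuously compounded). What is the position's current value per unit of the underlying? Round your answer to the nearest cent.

PV(remaining dividends) I = 0.86·e^(−0.0862·1/12) + 1.67·e^(−0.0862·3/12) = 2.4882
Current forward F = (S − I)·e^(rT) = (61.09 − 2.4882)·e^(0.0862·6/12) = 58.6018 × 1.044042 = 61.1827
Value (long) = (F − K)·e^(−rT) = (61.1827 − 60.13) × 0.957816 = 1.0083
Value = ₹1.01

₹1.01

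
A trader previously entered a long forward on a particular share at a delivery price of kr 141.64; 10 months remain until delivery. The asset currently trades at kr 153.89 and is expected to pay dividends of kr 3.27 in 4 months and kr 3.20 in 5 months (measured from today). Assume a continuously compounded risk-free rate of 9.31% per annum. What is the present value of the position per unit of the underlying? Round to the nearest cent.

PV(remaining dividends) I = 3.27·e^(−0.0931·4/12) + 3.20·e^(−0.0931·5/12) = 6.2483
Current forward F = (S − I)·e^(rT) = (153.89 − 6.2483)·e^(0.0931·10/12) = 147.6417 × 1.080672 = 159.5523
Value (long) = (F − K)·e^(−rT) = (159.5523 − 141.64) × 0.925350 = 16.5751
Value = kr 16.58

kr 16.58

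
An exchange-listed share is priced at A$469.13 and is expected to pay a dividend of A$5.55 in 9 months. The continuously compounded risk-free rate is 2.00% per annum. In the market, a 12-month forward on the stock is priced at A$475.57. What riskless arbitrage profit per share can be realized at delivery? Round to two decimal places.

A$2.54 per share

PV(dividends) I = 5.55·e^(−0.0200·9/12) = 5.4674
Fair forward F* = (S − I)·e^(rT) = (469.13 − 5.4674)·e^0.020000 = 463.6626 × 1.020201 = 473.0290
Market A$475.57 > fair 473.0290: forward overpriced → cash-and-carry (borrow at r, buy the stock and collect the dividends, short the forward).
Profit at T = |F_mkt − F*| = |475.57 − 473.0290| = A$2.54 per share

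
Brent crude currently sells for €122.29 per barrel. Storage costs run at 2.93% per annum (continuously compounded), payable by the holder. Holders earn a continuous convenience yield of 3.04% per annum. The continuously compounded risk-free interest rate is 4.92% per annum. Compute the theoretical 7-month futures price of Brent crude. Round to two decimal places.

€125.77 per barrel

Net carry = r + u − y = 0.0492 + 0.0293 − 0.0304 = 0.0481
F = S·e^((r+u−y)T) = 122.29 · e^(0.0481 × 7/12) = 122.29 · e^0.028058
= 122.29 × 1.028455 = €125.77 per barrel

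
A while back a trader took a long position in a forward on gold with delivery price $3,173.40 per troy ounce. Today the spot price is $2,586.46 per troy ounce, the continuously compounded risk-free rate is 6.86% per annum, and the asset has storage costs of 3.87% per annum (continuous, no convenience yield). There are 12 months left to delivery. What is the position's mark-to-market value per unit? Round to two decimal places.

Current fair forward for the remaining 12 months: F = S·e^((r + u)·T), (r + u) = 0.0686 + 0.0387 = 0.1073
F = 2586.46 · e^(0.1073 × 12/12) = 2586.46 × 1.11326818 = 2879.4236
Value of long forward = (F − K)·e^(−rT) = (2879.4236 − 3173.40) · e^(−0.0686·12/12)
= -293.9764 × 0.93370009 = -274.49

-$274.49 per troy ounce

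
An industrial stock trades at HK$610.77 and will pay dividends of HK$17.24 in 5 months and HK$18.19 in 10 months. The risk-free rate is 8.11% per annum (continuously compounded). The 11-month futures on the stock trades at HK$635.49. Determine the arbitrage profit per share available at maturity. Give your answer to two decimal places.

PV(dividends) I = 17.24·e^(−0.0811·5/12) + 18.19·e^(−0.0811·10/12) = 33.6684
Fair futures F* = (S − I)·e^(rT) = (610.77 − 33.6684)·e^0.074342 = 577.1016 × 1.077175 = 621.6394
Market HK$635.49 > fair 621.6394: forward overpriced → cash-and-carry (borrow at r, buy the stock and collect the dividends, short the forward).
Profit at T = |F_mkt − F*| = |635.49 − 621.6394| = HK$13.85 per share

HK$13.85 per share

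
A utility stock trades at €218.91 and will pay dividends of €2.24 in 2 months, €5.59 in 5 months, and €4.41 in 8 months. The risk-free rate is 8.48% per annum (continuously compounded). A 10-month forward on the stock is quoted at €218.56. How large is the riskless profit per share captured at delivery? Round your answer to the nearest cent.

PV(dividends) I = 2.24·e^(−0.0848·2/12) + 5.59·e^(−0.0848·5/12) + 4.41·e^(−0.0848·8/12) = 11.7721
Fair forward F* = (S − I)·e^(rT) = (218.91 − 11.7721)·e^0.070667 = 207.1379 × 1.073224 = 222.3054
Market €218.56 < fair 222.3054: forward underpriced → reverse cash-and-carry (short the stock, invest proceeds at r, pay the dividends, go long the forward).
Profit at T = |F_mkt − F*| = |218.56 − 222.3054| = €3.75 per share

€3.75 per share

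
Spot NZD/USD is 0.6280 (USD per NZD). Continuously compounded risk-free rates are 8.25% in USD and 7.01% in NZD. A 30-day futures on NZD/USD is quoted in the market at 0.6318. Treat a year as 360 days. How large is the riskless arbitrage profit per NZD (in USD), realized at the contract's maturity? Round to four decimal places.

Fair futures: F* = S·e^(carry·T), with carry = (r_USD − r_NZD) = 0.0825 − 0.0701 = 0.0124
F* = 0.6280 · e^(0.0124 × 30/360) = 0.6280 · e^0.001033 = 0.6280 × 1.001034 = 0.6286
Market 0.6318 > fair 0.6286: forward overpriced → cash-and-carry (buy spot, short the forward).
At maturity, profit = |F_mkt − F*| = |0.6318 − 0.6286| = 0.0032 per NZD (in USD)

0.0032 per NZD (in USD)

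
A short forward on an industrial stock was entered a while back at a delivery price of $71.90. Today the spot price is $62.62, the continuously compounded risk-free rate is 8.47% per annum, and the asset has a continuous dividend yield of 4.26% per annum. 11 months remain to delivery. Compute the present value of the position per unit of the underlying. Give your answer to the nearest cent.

$6.31

Current fair forward for the remaining 11 months: F = S·e^((r − q)·T), (r − q) = 0.0847 − 0.0426 = 0.0421
F = 62.62 · e^(0.0421 × 11/12) = 62.62 × 1.039346 = 65.0838
Value of long forward = (F − K)·e^(−rT) = (65.0838 − 71.90) · e^(−0.0847·11/12)
= -6.8162 × 0.925296 = -6.31
Short position value = −(long value) = $6.31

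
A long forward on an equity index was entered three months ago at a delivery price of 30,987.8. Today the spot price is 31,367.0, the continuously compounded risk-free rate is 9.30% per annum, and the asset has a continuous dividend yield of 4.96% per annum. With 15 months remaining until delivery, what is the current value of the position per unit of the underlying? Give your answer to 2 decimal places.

Current fair forward for the remaining 15 months: F = S·e^((r − q)·T), (r − q) = 0.0930 − 0.0496 = 0.0434
F = 31367.0 · e^(0.0434 × 15/12) = 31367.0 × 1.05574851 = 33115.6635
Value of long forward = (F − K)·e^(−rT) = (33115.6635 − 30987.8) · e^(−0.0930·15/12)
= 2127.8635 × 0.89025263 = 1894.34

1894.34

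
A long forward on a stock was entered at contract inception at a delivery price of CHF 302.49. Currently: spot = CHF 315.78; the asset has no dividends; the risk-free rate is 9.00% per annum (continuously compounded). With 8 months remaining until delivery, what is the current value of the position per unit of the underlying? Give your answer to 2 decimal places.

Current fair forward for the remaining 8 months: F = S·e^(r·T), r = 0.0900
F = 315.78 · e^(0.0900 × 8/12) = 315.78 × 1.061837 = 335.3069
Value of long forward = (F − K)·e^(−rT) = (335.3069 − 302.49) · e^(−0.0900·8/12)
= 32.8169 × 0.941765 = 30.91

CHF 30.91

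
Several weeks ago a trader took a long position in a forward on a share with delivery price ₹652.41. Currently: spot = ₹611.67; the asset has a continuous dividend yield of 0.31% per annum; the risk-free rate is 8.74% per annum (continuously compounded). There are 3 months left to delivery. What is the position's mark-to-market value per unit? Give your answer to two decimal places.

-₹27.11

Current fair forward for the remaining 3 months: F = S·e^((r − q)·T), (r − q) = 0.0874 − 0.0031 = 0.0843
F = 611.67 · e^(0.0843 × 3/12) = 611.67 × 1.021299 = 624.6980
Value of long forward = (F − K)·e^(−rT) = (624.6980 − 652.41) · e^(−0.0874·3/12)
= -27.7120 × 0.978387 = -27.11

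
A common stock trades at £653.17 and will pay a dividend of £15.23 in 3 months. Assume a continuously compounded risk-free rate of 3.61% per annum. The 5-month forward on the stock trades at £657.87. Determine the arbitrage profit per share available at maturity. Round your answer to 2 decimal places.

PV(dividends) I = 15.23·e^(−0.0361·3/12) = 15.0932
Fair forward F* = (S − I)·e^(rT) = (653.17 − 15.0932)·e^0.015042 = 638.0768 × 1.015156 = 647.7475
Market £657.87 > fair 647.7475: forward overpriced → cash-and-carry (borrow at r, buy the stock and collect the dividends, short the forward).
Profit at T = |F_mkt − F*| = |657.87 − 647.7475| = £10.12 per share

£10.12 per share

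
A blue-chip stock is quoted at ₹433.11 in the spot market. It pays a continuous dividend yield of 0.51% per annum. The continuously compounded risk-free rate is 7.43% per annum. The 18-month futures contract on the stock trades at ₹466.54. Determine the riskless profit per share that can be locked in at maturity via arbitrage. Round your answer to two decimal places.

₹13.94 per share

Fair futures: F* = S·e^(carry·T), with carry = (r − q) = 0.0743 − 0.0051 = 0.0692
F* = 433.11 · e^(0.0692 × 18/12) = 433.11 · e^0.103800 = 433.11 × 1.109379 = ₹480.4831
Market ₹466.54 < fair ₹480.4831: forward underpriced → reverse cash-and-carry (short spot, go long the forward).
At maturity, profit = |F_mkt − F*| = |466.54 − 480.4831| = ₹13.94 per share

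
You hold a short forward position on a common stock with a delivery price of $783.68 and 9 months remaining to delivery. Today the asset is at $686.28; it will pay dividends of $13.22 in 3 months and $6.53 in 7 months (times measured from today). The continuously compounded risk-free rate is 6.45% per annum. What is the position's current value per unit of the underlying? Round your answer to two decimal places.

PV(remaining dividends) I = 13.22·e^(−0.0645·3/12) + 6.53·e^(−0.0645·7/12) = 19.2974
Current forward F = (S − I)·e^(rT) = (686.28 − 19.2974)·e^(0.0645·9/12) = 666.9826 × 1.049564 = 700.0409
Value (long) = (F − K)·e^(−rT) = (700.0409 − 783.68) × 0.952776 = -79.6893
Short position value = −(long value) = $79.69

$79.69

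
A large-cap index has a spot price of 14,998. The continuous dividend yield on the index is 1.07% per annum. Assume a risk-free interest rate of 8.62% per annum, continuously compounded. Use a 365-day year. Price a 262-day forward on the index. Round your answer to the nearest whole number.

F = S·e^((r − q)T) = 14998 · e^((0.0862 − 0.0107) × 262/365)
= 14998 · e^0.054195 = 14998 × 1.055690
F = 15,833

15,833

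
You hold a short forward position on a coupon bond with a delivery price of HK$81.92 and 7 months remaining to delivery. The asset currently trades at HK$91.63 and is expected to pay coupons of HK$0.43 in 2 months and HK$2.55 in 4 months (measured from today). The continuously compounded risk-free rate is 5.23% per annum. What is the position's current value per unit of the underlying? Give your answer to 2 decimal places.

PV(remaining coupons) I = 0.43·e^(−0.0523·2/12) + 2.55·e^(−0.0523·4/12) = 2.9322
Current forward F = (S − I)·e^(rT) = (91.63 − 2.9322)·e^(0.0523·7/12) = 88.6978 × 1.030978 = 91.4455
Value (long) = (F − K)·e^(−rT) = (91.4455 − 81.92) × 0.969952 = 9.2393
Short position value = −(long value) = -HK$9.24

-HK$9.24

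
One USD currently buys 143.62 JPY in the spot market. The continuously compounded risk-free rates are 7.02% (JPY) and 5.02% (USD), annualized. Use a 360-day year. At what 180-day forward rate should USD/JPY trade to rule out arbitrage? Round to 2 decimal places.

F = S·e^((r_JPY − r_USD)T) = 143.62 · e^((0.0702 − 0.0502) × 180/360)
= 143.62 · e^0.010000 = 143.62 × 1.010050
F = 145.06 JPY per USD

145.06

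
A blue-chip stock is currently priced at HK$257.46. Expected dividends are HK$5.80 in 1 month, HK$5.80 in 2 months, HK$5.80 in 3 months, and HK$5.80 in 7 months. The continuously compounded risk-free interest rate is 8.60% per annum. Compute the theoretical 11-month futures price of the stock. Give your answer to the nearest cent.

PV(dividends) I = 5.80·e^(−0.0860·1/12) + 5.80·e^(−0.0860·2/12) + 5.80·e^(−0.0860·3/12) + 5.80·e^(−0.0860·7/12)
I = 5.7586 + 5.7175 + 5.6766 + 5.5162 = 22.6689
F = (S − I)·e^(rT) = (257.46 − 22.6689) · e^(0.0860·11/12)
= 234.7911 · e^0.078833 = 234.7911 × 1.082024 = HK$254.05

HK$254.05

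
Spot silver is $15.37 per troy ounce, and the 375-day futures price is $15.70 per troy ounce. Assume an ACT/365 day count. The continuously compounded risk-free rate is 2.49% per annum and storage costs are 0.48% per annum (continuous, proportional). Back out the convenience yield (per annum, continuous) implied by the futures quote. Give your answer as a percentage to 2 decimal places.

0.90%

F = S·e^((r+u−y)T) ⇒ (r+u−y) = ln(F/S)/T
ln(15.70/15.37) = 0.021243; /T ⇒ 0.020677
y = r + u − ln(F/S)/T = 0.0249 + 0.0048 − 0.020677 = 0.009023
y = 0.90%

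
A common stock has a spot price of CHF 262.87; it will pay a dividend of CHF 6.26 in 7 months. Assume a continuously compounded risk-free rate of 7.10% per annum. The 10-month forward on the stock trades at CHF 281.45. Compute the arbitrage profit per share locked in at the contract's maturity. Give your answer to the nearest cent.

PV(dividends) I = 6.26·e^(−0.0710·7/12) = 6.0060
Fair forward F* = (S − I)·e^(rT) = (262.87 − 6.0060)·e^0.059167 = 256.8640 × 1.060952 = 272.5204
Market CHF 281.45 > fair 272.5204: forward overpriced → cash-and-carry (borrow at r, buy the stock and collect the dividends, short the forward).
Profit at T = |F_mkt − F*| = |281.45 − 272.5204| = CHF 8.93 per share

CHF 8.93 per share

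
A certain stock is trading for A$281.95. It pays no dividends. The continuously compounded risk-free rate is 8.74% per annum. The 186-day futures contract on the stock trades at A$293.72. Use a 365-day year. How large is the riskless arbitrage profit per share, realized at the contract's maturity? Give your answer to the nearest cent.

Fair futures: F* = S·e^(carry·T), with carry = r = 0.0874
F* = 281.95 · e^(0.0874 × 186/365) = 281.95 · e^0.044538 = 281.95 × 1.045545 = A$294.7914
Market A$293.72 < fair A$294.7914: forward underpriced → reverse cash-and-carry (short spot, go long the forward).
At maturity, profit = |F_mkt − F*| = |293.72 − 294.7914| = A$1.07 per share

A$1.07 per share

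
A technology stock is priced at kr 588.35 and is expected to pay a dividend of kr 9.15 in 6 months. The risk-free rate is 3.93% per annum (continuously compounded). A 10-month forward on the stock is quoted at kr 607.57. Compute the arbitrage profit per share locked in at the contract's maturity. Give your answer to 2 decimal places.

PV(dividends) I = 9.15·e^(−0.0393·6/12) = 8.9720
Fair forward F* = (S − I)·e^(rT) = (588.35 − 8.9720)·e^0.032750 = 579.3780 × 1.033292 = 598.6667
Market kr 607.57 > fair 598.6667: forward overpriced → cash-and-carry (borrow at r, buy the stock and collect the dividends, short the forward).
Profit at T = |F_mkt − F*| = |607.57 − 598.6667| = kr 8.90 per share

kr 8.90 per share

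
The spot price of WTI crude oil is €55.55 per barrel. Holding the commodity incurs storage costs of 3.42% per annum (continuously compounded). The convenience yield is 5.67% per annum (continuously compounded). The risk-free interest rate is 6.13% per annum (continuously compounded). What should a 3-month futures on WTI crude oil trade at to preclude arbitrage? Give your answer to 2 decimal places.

€56.09 per barrel

Net carry = r + u − y = 0.0613 + 0.0342 − 0.0567 = 0.0388
F = S·e^((r+u−y)T) = 55.55 · e^(0.0388 × 3/12) = 55.55 · e^0.009700
= 55.55 × 1.009747 = €56.09 per barrel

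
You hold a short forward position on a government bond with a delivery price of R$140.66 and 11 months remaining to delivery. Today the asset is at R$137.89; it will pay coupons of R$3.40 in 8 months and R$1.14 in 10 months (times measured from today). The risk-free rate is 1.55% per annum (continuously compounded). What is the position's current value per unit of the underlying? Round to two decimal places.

PV(remaining coupons) I = 3.40·e^(−0.0155·8/12) + 1.14·e^(−0.0155·10/12) = 4.4904
Current forward F = (S − I)·e^(rT) = (137.89 − 4.4904)·e^(0.0155·11/12) = 133.3996 × 1.014310 = 135.3085
Value (long) = (F − K)·e^(−rT) = (135.3085 − 140.66) × 0.985892 = -5.2760
Short position value = −(long value) = R$5.28

R$5.28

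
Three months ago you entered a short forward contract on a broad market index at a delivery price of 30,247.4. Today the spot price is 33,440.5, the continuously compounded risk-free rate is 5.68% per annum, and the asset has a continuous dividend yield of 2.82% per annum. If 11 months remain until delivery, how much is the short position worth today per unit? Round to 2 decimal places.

-3874.32

Current fair forward for the remaining 11 months: F = S·e^((r − q)·T), (r − q) = 0.0568 − 0.0282 = 0.0286
F = 33440.5 · e^(0.0286 × 11/12) = 33440.5 × 1.02656335 = 34328.7917
Value of long forward = (F − K)·e^(−rT) = (34328.7917 − 30247.4) · e^(−0.0568·11/12)
= 4081.3917 × 0.94926558 = 3874.32
Short position value = −(long value) = -3874.32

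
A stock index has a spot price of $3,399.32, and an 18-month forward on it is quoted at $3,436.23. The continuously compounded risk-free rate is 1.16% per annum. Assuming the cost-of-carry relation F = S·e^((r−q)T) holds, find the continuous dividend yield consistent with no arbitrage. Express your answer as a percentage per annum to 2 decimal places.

0.44%

From F = S·e^((r−q)T): (r − q) = ln(F/S)/T
ln(3436.23/3399.32) = ln(1.010858) = 0.010799
(r − q) = 0.010799 / (18/12) = 0.007199
q = r − ln(F/S)/T = 0.0116 − 0.007199 = 0.004401
q = 0.44%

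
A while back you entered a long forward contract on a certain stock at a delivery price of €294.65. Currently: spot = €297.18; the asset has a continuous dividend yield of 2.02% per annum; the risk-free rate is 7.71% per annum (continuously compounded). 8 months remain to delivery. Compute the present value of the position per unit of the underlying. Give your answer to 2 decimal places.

€13.32

Current fair forward for the remaining 8 months: F = S·e^((r − q)·T), (r − q) = 0.0771 − 0.0202 = 0.0569
F = 297.18 · e^(0.0569 × 8/12) = 297.18 × 1.038662 = 308.6696
Value of long forward = (F − K)·e^(−rT) = (308.6696 − 294.65) · e^(−0.0771·8/12)
= 14.0196 × 0.949899 = 13.32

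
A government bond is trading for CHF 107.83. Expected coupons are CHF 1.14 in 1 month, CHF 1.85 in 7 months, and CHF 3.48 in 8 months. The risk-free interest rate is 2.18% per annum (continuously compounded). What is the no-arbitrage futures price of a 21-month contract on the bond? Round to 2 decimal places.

CHF 105.38

PV(coupons) I = 1.14·e^(−0.0218·1/12) + 1.85·e^(−0.0218·7/12) + 3.48·e^(−0.0218·8/12)
I = 1.1379 + 1.8266 + 3.4298 = 6.3943
F = (S − I)·e^(rT) = (107.83 − 6.3943) · e^(0.0218·21/12)
= 101.4357 · e^0.038150 = 101.4357 × 1.038887 = CHF 105.38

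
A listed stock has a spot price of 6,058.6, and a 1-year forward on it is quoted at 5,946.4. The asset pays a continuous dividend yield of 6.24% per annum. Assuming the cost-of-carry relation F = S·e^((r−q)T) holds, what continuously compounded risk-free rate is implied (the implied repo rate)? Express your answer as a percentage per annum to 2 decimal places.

4.37%

From F = S·e^((r−q)T): (r − q) = ln(F/S)/T
ln(5946.4/6058.6) = ln(0.981481) = -0.018693
(r − q) = -0.018693 / (1) = -0.018693
r = ln(F/S)/T + q = -0.018693 + 0.0624 = 0.043707
r = 4.37%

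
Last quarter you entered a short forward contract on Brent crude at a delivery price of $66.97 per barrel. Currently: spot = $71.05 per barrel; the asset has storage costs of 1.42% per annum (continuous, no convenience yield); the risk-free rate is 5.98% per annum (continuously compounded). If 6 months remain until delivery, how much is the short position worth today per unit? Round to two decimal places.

Current fair forward for the remaining 6 months: F = S·e^((r + u)·T), (r + u) = 0.0598 + 0.0142 = 0.0740
F = 71.05 · e^(0.0740 × 6/12) = 71.05 × 1.037693 = 73.7281
Value of long forward = (F − K)·e^(−rT) = (73.7281 − 66.97) · e^(−0.0598·6/12)
= 6.7581 × 0.970543 = 6.56
Short position value = −(long value) = -$6.56

-$6.56 per barrel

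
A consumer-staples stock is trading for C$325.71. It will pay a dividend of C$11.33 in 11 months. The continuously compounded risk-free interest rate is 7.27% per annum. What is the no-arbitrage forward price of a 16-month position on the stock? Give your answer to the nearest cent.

PV(dividends) I = 11.33·e^(−0.0727·11/12)
I = 10.5996
F = (S − I)·e^(rT) = (325.71 − 10.5996) · e^(0.0727·16/12)
= 315.1104 · e^0.096933 = 315.1104 × 1.101787 = C$347.18

C$347.18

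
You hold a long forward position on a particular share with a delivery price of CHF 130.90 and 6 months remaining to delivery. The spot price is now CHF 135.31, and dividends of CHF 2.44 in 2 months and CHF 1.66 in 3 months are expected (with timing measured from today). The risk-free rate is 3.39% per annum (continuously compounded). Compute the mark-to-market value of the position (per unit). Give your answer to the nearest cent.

PV(remaining dividends) I = 2.44·e^(−0.0339·2/12) + 1.66·e^(−0.0339·3/12) = 4.0722
Current forward F = (S − I)·e^(rT) = (135.31 − 4.0722)·e^(0.0339·6/12) = 131.2378 × 1.017094 = 133.4812
Value (long) = (F − K)·e^(−rT) = (133.4812 − 130.90) × 0.983193 = 2.5378
Value = CHF 2.54

CHF 2.54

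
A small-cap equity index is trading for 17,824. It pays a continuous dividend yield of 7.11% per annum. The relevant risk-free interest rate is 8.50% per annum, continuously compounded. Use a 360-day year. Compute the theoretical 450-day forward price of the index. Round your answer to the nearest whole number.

F = S·e^((r − q)T) = 17824 · e^((0.0850 − 0.0711) × 450/360)
= 17824 · e^0.017375 = 17824 × 1.017527
F = 18,136

18,136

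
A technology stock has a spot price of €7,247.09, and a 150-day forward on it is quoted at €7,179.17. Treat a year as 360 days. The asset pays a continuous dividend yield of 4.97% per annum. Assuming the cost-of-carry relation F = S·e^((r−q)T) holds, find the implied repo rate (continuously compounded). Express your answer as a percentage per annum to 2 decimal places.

2.71%

From F = S·e^((r−q)T): (r − q) = ln(F/S)/T
ln(7179.17/7247.09) = ln(0.990628) = -0.009416
(r − q) = -0.009416 / (150/360) = -0.022598
r = ln(F/S)/T + q = -0.022598 + 0.0497 = 0.027102
r = 2.71%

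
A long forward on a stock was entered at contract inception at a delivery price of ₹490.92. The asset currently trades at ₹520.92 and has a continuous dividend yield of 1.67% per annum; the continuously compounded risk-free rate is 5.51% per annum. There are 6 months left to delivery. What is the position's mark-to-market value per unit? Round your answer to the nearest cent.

₹39.01

Current fair forward for the remaining 6 months: F = S·e^((r − q)·T), (r − q) = 0.0551 − 0.0167 = 0.0384
F = 520.92 · e^(0.0384 × 6/12) = 520.92 × 1.019386 = 531.0186
Value of long forward = (F − K)·e^(−rT) = (531.0186 − 490.92) · e^(−0.0551·6/12)
= 40.0986 × 0.972826 = 39.01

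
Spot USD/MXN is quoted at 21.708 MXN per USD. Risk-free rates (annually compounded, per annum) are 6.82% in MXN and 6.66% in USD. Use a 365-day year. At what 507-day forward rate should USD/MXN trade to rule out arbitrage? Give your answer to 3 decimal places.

21.753

By covered interest parity, F = S · (1+r_MXN)^T / (1+r_USD)^T
= 21.708 × 1.095972 / 1.093693 = 21.708 × 1.002084
F = 21.753 MXN per USD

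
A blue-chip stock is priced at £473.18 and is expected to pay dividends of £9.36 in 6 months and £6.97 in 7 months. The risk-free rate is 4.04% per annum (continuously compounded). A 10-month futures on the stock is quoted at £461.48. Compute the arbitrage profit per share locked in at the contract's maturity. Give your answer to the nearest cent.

PV(dividends) I = 9.36·e^(−0.0404·6/12) + 6.97·e^(−0.0404·7/12) = 15.9805
Fair futures F* = (S − I)·e^(rT) = (473.18 − 15.9805)·e^0.033667 = 457.1995 × 1.034240 = 472.8540
Market £461.48 < fair 472.8540: forward underpriced → reverse cash-and-carry (short the stock, invest proceeds at r, pay the dividends, go long the forward).
Profit at T = |F_mkt − F*| = |461.48 − 472.8540| = £11.37 per share

£11.37 per share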